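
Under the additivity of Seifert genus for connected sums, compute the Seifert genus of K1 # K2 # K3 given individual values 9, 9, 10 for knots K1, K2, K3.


The Seifert genus is additive under connected sum.
Seifert genus(K1 # K2 # K3) = (9) + (9) + (10)
= 28

28


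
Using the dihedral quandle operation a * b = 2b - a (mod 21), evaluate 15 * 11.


15 * 11 = 2*11 - 15 mod 21
= 22 - 15 mod 21
= 7 mod 21 = 7

7


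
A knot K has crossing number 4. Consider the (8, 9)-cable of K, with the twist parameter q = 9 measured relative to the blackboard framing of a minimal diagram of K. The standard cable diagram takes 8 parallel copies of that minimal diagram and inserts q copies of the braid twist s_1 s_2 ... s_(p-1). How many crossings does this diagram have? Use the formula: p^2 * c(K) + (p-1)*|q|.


Step 1: Each of the c(K) crossings of the companion diagram becomes p*p = p^2 crossings among the p parallel strands, and each of the |q| twists s_1 s_2 ... s_(p-1) adds (p-1) crossings.
  Crossings = p^2 * c(K) + (p-1)*|q|
Step 2: = 8^2 * 4 + (8-1)*9
Step 3: = 64*4 + 7*9
Step 4: = 256 + 63 = 319

319


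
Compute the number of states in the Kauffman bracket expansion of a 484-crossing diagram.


Each crossing contributes 2 choices (A-smoothing or B-smoothing).
Total states = 2^484 = 49947976805055875702105555676690660891977570282639538413746511354005947821116249921924897649015871538557230897942505966327167610868612564900642816

49947976805055875702105555676690660891977570282639538413746511354005947821116249921924897649015871538557230897942505966327167610868612564900642816


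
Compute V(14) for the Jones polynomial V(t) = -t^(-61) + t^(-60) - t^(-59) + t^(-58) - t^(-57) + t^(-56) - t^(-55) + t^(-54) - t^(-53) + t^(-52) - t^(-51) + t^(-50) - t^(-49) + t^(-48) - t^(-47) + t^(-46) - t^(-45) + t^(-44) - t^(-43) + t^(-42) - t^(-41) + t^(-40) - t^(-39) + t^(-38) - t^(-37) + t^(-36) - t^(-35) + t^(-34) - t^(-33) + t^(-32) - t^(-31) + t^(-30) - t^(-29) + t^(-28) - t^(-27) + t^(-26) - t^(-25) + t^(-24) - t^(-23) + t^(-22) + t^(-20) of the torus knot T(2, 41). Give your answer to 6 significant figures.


Substituting t = 14 into V(t) = -t^(-61) + t^(-60) - t^(-59) + t^(-58) - t^(-57) + t^(-56) - t^(-55) + t^(-54) - t^(-53) + t^(-52) - t^(-51) + t^(-50) - t^(-49) + t^(-48) - t^(-47) + t^(-46) - t^(-45) + t^(-44) - t^(-43) + t^(-42) - t^(-41) + t^(-40) - t^(-39) + t^(-38) - t^(-37) + t^(-36) - t^(-35) + t^(-34) - t^(-33) + t^(-32) - t^(-31) + t^(-30) - t^(-29) + t^(-28) - t^(-27) + t^(-26) - t^(-25) + t^(-24) - t^(-23) + t^(-22) + t^(-20):
  (-)t^(-61) = -1.21952e-70
  (+)t^(-60) = 1.70733e-69
  (-)t^(-59) = -2.39026e-68
  (+)t^(-58) = 3.34637e-67
  (-)t^(-57) = -4.68492e-66
  (+)t^(-56) = 6.55888e-65
  (-)t^(-55) = -9.18244e-64
  (+)t^(-54) = 1.28554e-62
  (-)t^(-53) = -1.79976e-61
  (+)t^(-52) = 2.51966e-60
  (-)t^(-51) = -3.52753e-59
  (+)t^(-50) = 4.93854e-58
  (-)t^(-49) = -6.91395e-57
  (+)t^(-48) = 9.67953e-56
  (-)t^(-47) = -1.35513e-54
  (+)t^(-46) = 1.89719e-53
  (-)t^(-45) = -2.65606e-52
  (+)t^(-44) = 3.71849e-51
  (-)t^(-43) = -5.20588e-50
  (+)t^(-42) = 7.28824e-49
  (-)t^(-41) = -1.02035e-47
  (+)t^(-40) = 1.42849e-46
  (-)t^(-39) = -1.99989e-45
  (+)t^(-38) = 2.79985e-44
  (-)t^(-37) = -3.91979e-43
  (+)t^(-36) = 5.4877e-42
  (-)t^(-35) = -7.68279e-41
  (+)t^(-34) = 1.07559e-39
  (-)t^(-33) = -1.50583e-38
  (+)t^(-32) = 2.10816e-37
  (-)t^(-31) = -2.95142e-36
  (+)t^(-30) = 4.13199e-35
  (-)t^(-29) = -5.78478e-34
  (+)t^(-28) = 8.09869e-33
  (-)t^(-27) = -1.13382e-31
  (+)t^(-26) = 1.58734e-30
  (-)t^(-25) = -2.22228e-29
  (+)t^(-24) = 3.11119e-28
  (-)t^(-23) = -4.35567e-27
  (+)t^(-22) = 6.09794e-26
  (+)t^(-20) = 1.1952e-23
Sum = (-1.21952e-70) + (1.70733e-69) + (-2.39026e-68) + (3.34637e-67) + (-4.68492e-66) + (6.55888e-65) + (-9.18244e-64) + (1.28554e-62) + (-1.79976e-61) + (2.51966e-60) + (-3.52753e-59) + (4.93854e-58) + (-6.91395e-57) + (9.67953e-56) + (-1.35513e-54) + (1.89719e-53) + (-2.65606e-52) + (3.71849e-51) + (-5.20588e-50) + (7.28824e-49) + (-1.02035e-47) + (1.42849e-46) + (-1.99989e-45) + (2.79985e-44) + (-3.91979e-43) + (5.4877e-42) + (-7.68279e-41) + (1.07559e-39) + (-1.50583e-38) + (2.10816e-37) + (-2.95142e-36) + (4.13199e-35) + (-5.78478e-34) + (8.09869e-33) + (-1.13382e-31) + (1.58734e-30) + (-2.22228e-29) + (3.11119e-28) + (-4.35567e-27) + (6.09794e-26) + (1.1952e-23)
= 1.200887839e-23
Rounded to 6 significant figures: 1.20089e-23

1.20089e-23


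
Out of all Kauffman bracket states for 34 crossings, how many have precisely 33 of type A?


We choose which 33 of 34 crossings get A-smoothings.
C(34, 33) = 34! / (33! * 1!)
= 34

34


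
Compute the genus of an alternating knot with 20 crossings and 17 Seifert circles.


For alternating knots, g = (c - s + 1)/2.
= (20 - 17 + 1)/2
= 4/2 = 2

2


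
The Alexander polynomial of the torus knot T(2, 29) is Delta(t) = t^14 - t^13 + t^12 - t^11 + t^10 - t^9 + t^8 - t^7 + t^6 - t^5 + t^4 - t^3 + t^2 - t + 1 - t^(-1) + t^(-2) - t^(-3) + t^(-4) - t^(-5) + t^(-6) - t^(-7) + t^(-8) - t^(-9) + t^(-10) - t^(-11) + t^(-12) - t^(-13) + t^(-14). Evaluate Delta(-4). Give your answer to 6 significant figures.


Substituting t = -4 into Delta(t) = t^14 - t^13 + t^12 - t^11 + t^10 - t^9 + t^8 - t^7 + t^6 - t^5 + t^4 - t^3 + t^2 - t + 1 - t^(-1) + t^(-2) - t^(-3) + t^(-4) - t^(-5) + t^(-6) - t^(-7) + t^(-8) - t^(-9) + t^(-10) - t^(-11) + t^(-12) - t^(-13) + t^(-14):
Term values: (268435456) + (67108864) + (16777216) + (4194304) + (1048576) + (262144) + (65536) + (16384) + (4096) + (1024) + (256) + (64) + (16) + (4) + (1) + (0.25) + (0.0625) + (0.015625) + (0.00390625) + (0.000976562) + (0.000244141) + (6.10352e-05) + (1.52588e-05) + (3.8147e-06) + (9.53674e-07) + (2.38419e-07) + (5.96046e-08) + (1.49012e-08) + (3.72529e-09)
Sum = 357913941.3
Rounded to 6 significant figures: 3.57914e+08

3.57914e+08


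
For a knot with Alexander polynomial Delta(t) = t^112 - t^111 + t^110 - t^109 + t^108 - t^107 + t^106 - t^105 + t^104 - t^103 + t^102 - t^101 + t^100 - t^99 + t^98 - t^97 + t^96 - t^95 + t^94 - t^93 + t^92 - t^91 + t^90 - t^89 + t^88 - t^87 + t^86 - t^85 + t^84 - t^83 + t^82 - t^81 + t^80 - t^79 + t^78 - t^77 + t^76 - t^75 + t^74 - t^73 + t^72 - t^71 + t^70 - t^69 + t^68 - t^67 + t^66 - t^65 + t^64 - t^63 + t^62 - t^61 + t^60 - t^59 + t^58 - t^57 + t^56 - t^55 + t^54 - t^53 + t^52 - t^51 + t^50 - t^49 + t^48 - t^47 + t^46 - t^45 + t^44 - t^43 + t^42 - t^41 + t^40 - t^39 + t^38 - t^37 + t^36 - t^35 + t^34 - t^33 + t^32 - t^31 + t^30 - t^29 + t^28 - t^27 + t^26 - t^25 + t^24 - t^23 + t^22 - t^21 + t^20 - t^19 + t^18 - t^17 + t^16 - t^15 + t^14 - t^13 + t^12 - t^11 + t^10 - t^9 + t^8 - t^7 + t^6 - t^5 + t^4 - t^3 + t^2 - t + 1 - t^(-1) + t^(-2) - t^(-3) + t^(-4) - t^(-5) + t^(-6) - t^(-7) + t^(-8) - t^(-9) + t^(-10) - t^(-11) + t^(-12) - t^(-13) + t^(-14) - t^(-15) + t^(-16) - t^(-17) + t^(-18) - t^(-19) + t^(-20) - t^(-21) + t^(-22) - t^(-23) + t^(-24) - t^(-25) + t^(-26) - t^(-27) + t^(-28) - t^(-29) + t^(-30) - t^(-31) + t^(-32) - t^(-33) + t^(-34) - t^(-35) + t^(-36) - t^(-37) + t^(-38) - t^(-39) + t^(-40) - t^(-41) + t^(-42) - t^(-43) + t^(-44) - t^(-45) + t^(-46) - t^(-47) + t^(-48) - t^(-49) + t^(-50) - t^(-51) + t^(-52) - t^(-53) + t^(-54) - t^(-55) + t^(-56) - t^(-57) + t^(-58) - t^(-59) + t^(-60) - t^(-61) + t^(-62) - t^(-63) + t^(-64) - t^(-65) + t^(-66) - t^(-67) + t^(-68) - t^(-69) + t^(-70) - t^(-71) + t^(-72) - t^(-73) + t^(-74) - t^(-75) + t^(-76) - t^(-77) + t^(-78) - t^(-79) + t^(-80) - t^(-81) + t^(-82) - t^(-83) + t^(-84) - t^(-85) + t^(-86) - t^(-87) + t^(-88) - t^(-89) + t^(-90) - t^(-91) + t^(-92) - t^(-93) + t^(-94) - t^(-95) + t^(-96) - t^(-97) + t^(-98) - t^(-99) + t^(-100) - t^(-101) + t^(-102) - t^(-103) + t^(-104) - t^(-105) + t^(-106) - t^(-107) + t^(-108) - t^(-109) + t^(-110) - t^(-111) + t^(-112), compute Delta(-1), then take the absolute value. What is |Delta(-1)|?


Step 1: The polynomial has 225 terms with alternating signs, exponents from 112 down to -112.
Step 2: Substitute t = -1. The i-th term has coefficient (-1)^i and exponent (m-i),
  so its value is (-1)^i * (-1)^(m-i) = (-1)^m = 1 for every i.
Step 3: All 225 terms equal 1, so Delta(-1) = 225 * (1) = 225
Step 4: |Delta(-1)| = 225

225


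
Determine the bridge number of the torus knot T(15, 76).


The bridge number of T(p,q) is min(p,q).
min(15, 76) = 15

15


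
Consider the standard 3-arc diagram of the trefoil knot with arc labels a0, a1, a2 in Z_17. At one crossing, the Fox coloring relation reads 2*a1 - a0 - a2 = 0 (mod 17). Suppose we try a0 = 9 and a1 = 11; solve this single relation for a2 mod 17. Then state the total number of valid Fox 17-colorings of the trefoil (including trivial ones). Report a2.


Step 1: Apply the given crossing relation 2*a1 - a0 - a2 = 0 (mod 17).
  a2 = 2*a1 - a0 mod 17
  a2 = 2*11 - 9 mod 17
  a2 = 22 - 9 mod 17
  a2 = 13 mod 17 = 13
Step 2: The trefoil has determinant 3.
  Number of Fox p-colorings (p prime) is p^2 if p = 3, else p.
  Since 17 does not divide 3, only trivial (constant) colorings exist.
  (So the trial a0 = 9, a1 = 11 with a0 != a1 does NOT extend to a valid coloring of the whole trefoil: the other two crossing relations require 3*(a1 - a0) = 0 (mod 17), which fails.)
  Total colorings = 17
Step 3: a2 = 13, total Fox 17-colorings = 17

13


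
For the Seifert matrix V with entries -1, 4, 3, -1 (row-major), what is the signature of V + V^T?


Step 1: V + V^T = [[-2, 7], [7, -2]]
Step 2: trace = -4, det = -45
Step 3: Discriminant = (-4)^2 - 4*(-45) = 196
Step 4: Eigenvalues: 5, -9
Step 5: Signature = (# positive eigenvalues) - (# negative eigenvalues) = 0

0


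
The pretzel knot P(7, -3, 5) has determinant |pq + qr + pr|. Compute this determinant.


Step 1: Compute pq + qr + pr.
pq = 7*(-3) = -21
qr = (-3)*5 = -15
pr = 7*5 = 35
pq + qr + pr = -21 + (-15) + 35 = -1
Step 2: Take absolute value.
det(P(7,-3,5)) = |-1| = 1

1


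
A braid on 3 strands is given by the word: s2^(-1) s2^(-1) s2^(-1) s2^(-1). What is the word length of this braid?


The word length counts the number of generators (including inverses).
Listing each generator: s2^(-1), s2^(-1), s2^(-1), s2^(-1)
There are 4 generators in this braid word.

4


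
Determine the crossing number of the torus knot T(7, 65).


For a torus knot T(p, q) with gcd(p,q)=1,
the crossing number is min(p*(q-1), q*(p-1)).
p*(q-1) = 7*64 = 448
q*(p-1) = 65*6 = 390
min(448, 390) = 390

390


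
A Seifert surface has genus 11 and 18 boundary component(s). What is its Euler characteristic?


chi = 2 - 2g - b
= 2 - 2*11 - 18
= 2 - 22 - 18 = -38

-38


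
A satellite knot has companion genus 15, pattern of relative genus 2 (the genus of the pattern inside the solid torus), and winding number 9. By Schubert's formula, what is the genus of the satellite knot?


Schubert: g(satellite) = g_rel(pattern) + |winding| * g(companion),
where g_rel(pattern) is the genus of the pattern relative to the solid torus.
= 2 + 9 * 15
= 2 + 135 = 137

137


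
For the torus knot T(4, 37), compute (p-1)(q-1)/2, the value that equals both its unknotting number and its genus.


For a torus knot T(p,q), both the unknotting number and genus equal (p-1)(q-1)/2.
= (4-1)(37-1)/2
= 3*36/2
= 108/2 = 54

54


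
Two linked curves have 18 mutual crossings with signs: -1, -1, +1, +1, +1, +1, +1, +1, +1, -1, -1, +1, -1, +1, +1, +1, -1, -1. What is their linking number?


Step 1: Count positive crossings: 11
Step 2: Count negative crossings: 7
Step 3: Sum of signs = 11 - 7 = 4
Step 4: Linking number = sum/2 = 4/2 = 2

2


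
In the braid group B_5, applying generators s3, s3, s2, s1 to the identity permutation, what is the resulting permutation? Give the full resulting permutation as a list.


Starting with identity [1, 2, 3, 4, 5].
Apply generators in sequence:
  After s3: [1, 2, 4, 3, 5]
  After s3: [1, 2, 3, 4, 5]
  After s2: [1, 3, 2, 4, 5]
  After s1: [3, 1, 2, 4, 5]
Final permutation: [3, 1, 2, 4, 5]

[3, 1, 2, 4, 5]


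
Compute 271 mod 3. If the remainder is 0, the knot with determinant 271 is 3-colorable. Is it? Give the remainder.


Step 1: A knot is p-colorable if and only if p divides its determinant.
Step 2: Compute 271 mod 3.
271 = 90 * 3 + 1
Step 3: 271 mod 3 = 1
Step 4: The knot is 3-colorable: no

1


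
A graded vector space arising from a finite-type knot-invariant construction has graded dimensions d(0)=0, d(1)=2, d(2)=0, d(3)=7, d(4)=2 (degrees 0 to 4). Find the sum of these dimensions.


Total dimension = d(0) + d(1) + ... + d(4)
= 0 + 2 + 0 + 7 + 2
= 11

11


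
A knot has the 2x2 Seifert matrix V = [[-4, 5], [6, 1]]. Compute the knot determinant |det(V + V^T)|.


Step 1: Form V + V^T where V = [[-4, 5], [6, 1]]
  V^T = [[-4, 6], [5, 1]]
  V + V^T = [[-8, 11], [11, 2]]
Step 2: det(V + V^T) = (-8)*2 - 11*11
  = -16 - 121 = -137
Step 3: Knot determinant = |det(V + V^T)| = |-137| = 137

137


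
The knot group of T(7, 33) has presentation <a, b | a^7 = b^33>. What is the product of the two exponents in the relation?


The relation is a^7 = b^33.
Product of exponents = 7 * 33
= 231

231


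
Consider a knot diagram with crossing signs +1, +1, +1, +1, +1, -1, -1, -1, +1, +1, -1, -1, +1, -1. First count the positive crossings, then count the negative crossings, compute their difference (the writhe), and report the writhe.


Step 1: Count positive crossings (+1).
Positive crossings: 8
Step 2: Count negative crossings (-1).
Negative crossings: 6
Step 3: Writhe = (positive) - (negative)
w = 8 - 6 = 2
Step 4: |w| = 2, and w is positive

2


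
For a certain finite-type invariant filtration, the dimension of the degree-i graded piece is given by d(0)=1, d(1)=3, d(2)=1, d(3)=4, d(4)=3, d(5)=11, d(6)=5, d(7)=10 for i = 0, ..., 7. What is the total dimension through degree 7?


Total dimension = d(0) + d(1) + ... + d(7)
= 1 + 3 + 1 + 4 + 3 + 11 + 5 + 10
= 38

38


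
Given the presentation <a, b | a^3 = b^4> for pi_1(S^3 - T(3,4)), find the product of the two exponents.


The relation is a^3 = b^4.
Product of exponents = 3 * 4
= 12

12


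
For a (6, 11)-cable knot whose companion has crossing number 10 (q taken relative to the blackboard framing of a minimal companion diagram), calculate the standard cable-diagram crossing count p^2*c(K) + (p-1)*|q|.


Step 1: Each of the c(K) crossings of the companion diagram becomes p*p = p^2 crossings among the p parallel strands, and each of the |q| twists s_1 s_2 ... s_(p-1) adds (p-1) crossings.
  Crossings = p^2 * c(K) + (p-1)*|q|
Step 2: = 6^2 * 10 + (6-1)*11
Step 3: = 36*10 + 5*11
Step 4: = 360 + 55 = 415

415


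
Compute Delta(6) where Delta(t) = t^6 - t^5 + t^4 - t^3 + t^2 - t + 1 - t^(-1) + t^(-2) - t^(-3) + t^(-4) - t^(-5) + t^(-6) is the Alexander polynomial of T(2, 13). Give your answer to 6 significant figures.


Substituting t = 6 into Delta(t) = t^6 - t^5 + t^4 - t^3 + t^2 - t + 1 - t^(-1) + t^(-2) - t^(-3) + t^(-4) - t^(-5) + t^(-6):
Term values: (46656) + (-7776) + (1296) + (-216) + (36) + (-6) + (1) + (-0.166667) + (0.0277778) + (-0.00462963) + (0.000771605) + (-0.000128601) + (2.14335e-05)
Sum = 39990.85715
Rounded to 6 significant figures: 39990.9

39990.9


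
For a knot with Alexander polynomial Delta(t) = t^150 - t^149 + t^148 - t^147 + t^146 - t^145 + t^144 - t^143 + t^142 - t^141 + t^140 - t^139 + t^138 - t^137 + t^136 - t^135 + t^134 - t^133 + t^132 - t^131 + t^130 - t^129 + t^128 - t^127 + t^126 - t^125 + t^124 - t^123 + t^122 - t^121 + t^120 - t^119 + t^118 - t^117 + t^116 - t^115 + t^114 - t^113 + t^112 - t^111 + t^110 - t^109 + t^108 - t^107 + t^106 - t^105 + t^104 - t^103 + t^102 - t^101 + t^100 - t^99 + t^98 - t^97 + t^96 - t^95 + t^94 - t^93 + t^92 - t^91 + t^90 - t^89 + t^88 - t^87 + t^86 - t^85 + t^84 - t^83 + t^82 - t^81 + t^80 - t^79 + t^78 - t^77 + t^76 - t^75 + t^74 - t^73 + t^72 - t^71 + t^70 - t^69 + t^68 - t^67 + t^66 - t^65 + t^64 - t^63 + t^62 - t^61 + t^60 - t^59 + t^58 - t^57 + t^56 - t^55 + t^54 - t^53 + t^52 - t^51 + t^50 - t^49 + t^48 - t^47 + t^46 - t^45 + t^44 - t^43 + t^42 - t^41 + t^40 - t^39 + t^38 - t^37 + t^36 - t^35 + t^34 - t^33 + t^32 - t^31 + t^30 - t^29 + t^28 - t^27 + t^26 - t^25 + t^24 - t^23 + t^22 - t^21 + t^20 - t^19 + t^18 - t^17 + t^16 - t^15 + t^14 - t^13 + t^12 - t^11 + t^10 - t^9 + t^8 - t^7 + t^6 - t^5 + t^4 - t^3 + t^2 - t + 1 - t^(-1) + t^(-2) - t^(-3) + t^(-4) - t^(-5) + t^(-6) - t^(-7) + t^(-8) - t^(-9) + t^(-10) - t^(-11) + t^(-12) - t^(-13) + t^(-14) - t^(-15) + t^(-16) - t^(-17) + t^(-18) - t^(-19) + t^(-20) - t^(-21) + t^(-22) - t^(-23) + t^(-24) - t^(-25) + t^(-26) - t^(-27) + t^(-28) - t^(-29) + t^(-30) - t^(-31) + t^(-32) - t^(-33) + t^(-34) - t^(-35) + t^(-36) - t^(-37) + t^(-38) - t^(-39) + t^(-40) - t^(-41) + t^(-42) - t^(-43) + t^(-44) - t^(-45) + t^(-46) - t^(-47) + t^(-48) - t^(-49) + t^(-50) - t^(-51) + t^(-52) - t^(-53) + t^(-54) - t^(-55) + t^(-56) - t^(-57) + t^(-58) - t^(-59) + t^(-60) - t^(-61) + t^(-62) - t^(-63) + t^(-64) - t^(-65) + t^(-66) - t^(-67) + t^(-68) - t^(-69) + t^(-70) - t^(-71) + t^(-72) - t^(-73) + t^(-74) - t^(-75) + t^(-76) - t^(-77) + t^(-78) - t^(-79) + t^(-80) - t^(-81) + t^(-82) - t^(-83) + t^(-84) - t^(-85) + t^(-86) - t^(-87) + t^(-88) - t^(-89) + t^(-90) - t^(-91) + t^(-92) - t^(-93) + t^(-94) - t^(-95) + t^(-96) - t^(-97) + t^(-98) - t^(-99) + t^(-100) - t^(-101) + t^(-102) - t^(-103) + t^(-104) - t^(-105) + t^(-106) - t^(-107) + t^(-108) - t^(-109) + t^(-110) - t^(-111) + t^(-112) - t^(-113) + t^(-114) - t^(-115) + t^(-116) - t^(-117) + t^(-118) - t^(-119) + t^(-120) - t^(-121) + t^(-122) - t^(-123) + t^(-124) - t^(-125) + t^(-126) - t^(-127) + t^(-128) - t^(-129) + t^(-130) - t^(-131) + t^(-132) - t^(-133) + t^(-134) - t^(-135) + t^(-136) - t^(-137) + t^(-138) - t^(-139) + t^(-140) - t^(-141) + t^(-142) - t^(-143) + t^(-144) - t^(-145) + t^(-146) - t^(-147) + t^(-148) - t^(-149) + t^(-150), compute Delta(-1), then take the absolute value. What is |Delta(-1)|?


Step 1: The polynomial has 301 terms with alternating signs, exponents from 150 down to -150.
Step 2: Substitute t = -1. The i-th term has coefficient (-1)^i and exponent (m-i),
  so its value is (-1)^i * (-1)^(m-i) = (-1)^m = 1 for every i.
Step 3: All 301 terms equal 1, so Delta(-1) = 301 * (1) = 301
Step 4: |Delta(-1)| = 301

301


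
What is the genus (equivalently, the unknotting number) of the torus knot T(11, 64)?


For a torus knot T(p,q), both the unknotting number and genus equal (p-1)(q-1)/2.
= (11-1)(64-1)/2
= 10*63/2
= 630/2 = 315

315


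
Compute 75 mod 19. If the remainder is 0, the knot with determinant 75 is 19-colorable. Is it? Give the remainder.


Step 1: A knot is p-colorable if and only if p divides its determinant.
Step 2: Compute 75 mod 19.
75 = 3 * 19 + 18
Step 3: 75 mod 19 = 18
Step 4: The knot is 19-colorable: no

18


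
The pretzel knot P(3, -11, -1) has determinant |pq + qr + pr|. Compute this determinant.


Step 1: Compute pq + qr + pr.
pq = 3*(-11) = -33
qr = (-11)*(-1) = 11
pr = 3*(-1) = -3
pq + qr + pr = -33 + 11 + (-3) = -25
Step 2: Take absolute value.
det(P(3,-11,-1)) = |-25| = 25

25


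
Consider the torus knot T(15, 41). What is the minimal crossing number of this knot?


For a torus knot T(p, q) with gcd(p,q)=1,
the crossing number is min(p*(q-1), q*(p-1)).
p*(q-1) = 15*40 = 600
q*(p-1) = 41*14 = 574
min(600, 574) = 574

574


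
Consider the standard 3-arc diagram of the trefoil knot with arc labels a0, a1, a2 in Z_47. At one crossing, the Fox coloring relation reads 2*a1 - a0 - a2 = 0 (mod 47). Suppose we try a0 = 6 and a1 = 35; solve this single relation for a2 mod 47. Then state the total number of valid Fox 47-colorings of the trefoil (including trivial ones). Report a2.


Step 1: Apply the given crossing relation 2*a1 - a0 - a2 = 0 (mod 47).
  a2 = 2*a1 - a0 mod 47
  a2 = 2*35 - 6 mod 47
  a2 = 70 - 6 mod 47
  a2 = 64 mod 47 = 17
Step 2: The trefoil has determinant 3.
  Number of Fox p-colorings (p prime) is p^2 if p = 3, else p.
  Since 47 does not divide 3, only trivial (constant) colorings exist.
  (So the trial a0 = 6, a1 = 35 with a0 != a1 does NOT extend to a valid coloring of the whole trefoil: the other two crossing relations require 3*(a1 - a0) = 0 (mod 47), which fails.)
  Total colorings = 47
Step 3: a2 = 17, total Fox 47-colorings = 47

17


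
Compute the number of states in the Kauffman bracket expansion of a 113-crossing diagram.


Each crossing contributes 2 choices (A-smoothing or B-smoothing).
Total states = 2^113 = 10384593717069655257060992658440192

10384593717069655257060992658440192


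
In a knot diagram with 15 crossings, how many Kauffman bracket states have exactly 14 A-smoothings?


We choose which 14 of 15 crossings get A-smoothings.
C(15, 14) = 15! / (14! * 1!)
= 15

15


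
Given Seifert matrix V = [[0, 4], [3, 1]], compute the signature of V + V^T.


Step 1: V + V^T = [[0, 7], [7, 2]]
Step 2: trace = 2, det = -49
Step 3: Discriminant = 2^2 - 4*(-49) = 200
Step 4: Eigenvalues: 8.07107, -6.07107
Step 5: Signature = (# positive eigenvalues) - (# negative eigenvalues) = 0

0


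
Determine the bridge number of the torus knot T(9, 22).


The bridge number of T(p,q) is min(p,q).
min(9, 22) = 9

9


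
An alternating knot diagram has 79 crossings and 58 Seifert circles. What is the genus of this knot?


For alternating knots, g = (c - s + 1)/2.
= (79 - 58 + 1)/2
= 22/2 = 11

11


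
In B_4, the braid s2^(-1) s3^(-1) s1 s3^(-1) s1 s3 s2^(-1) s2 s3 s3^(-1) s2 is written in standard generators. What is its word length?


The word length counts the number of generators (including inverses).
Listing each generator: s2^(-1), s3^(-1), s1, s3^(-1), s1, s3, s2^(-1), s2, s3, s3^(-1), s2
There are 11 generators in this braid word.

11


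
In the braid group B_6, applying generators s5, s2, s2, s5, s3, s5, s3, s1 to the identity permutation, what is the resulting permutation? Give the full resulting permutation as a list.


Starting with identity [1, 2, 3, 4, 5, 6].
Apply generators in sequence:
  After s5: [1, 2, 3, 4, 6, 5]
  After s2: [1, 3, 2, 4, 6, 5]
  After s2: [1, 2, 3, 4, 6, 5]
  After s5: [1, 2, 3, 4, 5, 6]
  After s3: [1, 2, 4, 3, 5, 6]
  After s5: [1, 2, 4, 3, 6, 5]
  After s3: [1, 2, 3, 4, 6, 5]
  After s1: [2, 1, 3, 4, 6, 5]
Final permutation: [2, 1, 3, 4, 6, 5]

[2, 1, 3, 4, 6, 5]


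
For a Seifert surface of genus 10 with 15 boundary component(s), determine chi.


chi = 2 - 2g - b
= 2 - 2*10 - 15
= 2 - 20 - 15 = -33

-33


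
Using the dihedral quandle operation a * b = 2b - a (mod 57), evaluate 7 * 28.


7 * 28 = 2*28 - 7 mod 57
= 56 - 7 mod 57
= 49 mod 57 = 49

49


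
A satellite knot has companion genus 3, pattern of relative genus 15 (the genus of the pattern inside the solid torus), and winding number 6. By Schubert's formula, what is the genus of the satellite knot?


Schubert: g(satellite) = g_rel(pattern) + |winding| * g(companion),
where g_rel(pattern) is the genus of the pattern relative to the solid torus.
= 15 + 6 * 3
= 15 + 18 = 33

33


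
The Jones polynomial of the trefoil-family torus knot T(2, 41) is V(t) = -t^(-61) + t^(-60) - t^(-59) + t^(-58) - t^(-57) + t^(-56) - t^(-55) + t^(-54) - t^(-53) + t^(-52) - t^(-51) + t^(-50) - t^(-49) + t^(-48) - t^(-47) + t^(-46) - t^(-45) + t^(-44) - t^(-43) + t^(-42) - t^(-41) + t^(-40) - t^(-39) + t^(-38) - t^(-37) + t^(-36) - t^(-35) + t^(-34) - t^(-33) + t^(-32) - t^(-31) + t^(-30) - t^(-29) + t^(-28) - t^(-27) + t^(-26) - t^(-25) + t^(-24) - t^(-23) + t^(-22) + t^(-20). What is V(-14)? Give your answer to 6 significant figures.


Substituting t = -14 into V(t) = -t^(-61) + t^(-60) - t^(-59) + t^(-58) - t^(-57) + t^(-56) - t^(-55) + t^(-54) - t^(-53) + t^(-52) - t^(-51) + t^(-50) - t^(-49) + t^(-48) - t^(-47) + t^(-46) - t^(-45) + t^(-44) - t^(-43) + t^(-42) - t^(-41) + t^(-40) - t^(-39) + t^(-38) - t^(-37) + t^(-36) - t^(-35) + t^(-34) - t^(-33) + t^(-32) - t^(-31) + t^(-30) - t^(-29) + t^(-28) - t^(-27) + t^(-26) - t^(-25) + t^(-24) - t^(-23) + t^(-22) + t^(-20):
  (-)t^(-61) = 1.21952e-70
  (+)t^(-60) = 1.70733e-69
  (-)t^(-59) = 2.39026e-68
  (+)t^(-58) = 3.34637e-67
  (-)t^(-57) = 4.68492e-66
  (+)t^(-56) = 6.55888e-65
  (-)t^(-55) = 9.18244e-64
  (+)t^(-54) = 1.28554e-62
  (-)t^(-53) = 1.79976e-61
  (+)t^(-52) = 2.51966e-60
  (-)t^(-51) = 3.52753e-59
  (+)t^(-50) = 4.93854e-58
  (-)t^(-49) = 6.91395e-57
  (+)t^(-48) = 9.67953e-56
  (-)t^(-47) = 1.35513e-54
  (+)t^(-46) = 1.89719e-53
  (-)t^(-45) = 2.65606e-52
  (+)t^(-44) = 3.71849e-51
  (-)t^(-43) = 5.20588e-50
  (+)t^(-42) = 7.28824e-49
  (-)t^(-41) = 1.02035e-47
  (+)t^(-40) = 1.42849e-46
  (-)t^(-39) = 1.99989e-45
  (+)t^(-38) = 2.79985e-44
  (-)t^(-37) = 3.91979e-43
  (+)t^(-36) = 5.4877e-42
  (-)t^(-35) = 7.68279e-41
  (+)t^(-34) = 1.07559e-39
  (-)t^(-33) = 1.50583e-38
  (+)t^(-32) = 2.10816e-37
  (-)t^(-31) = 2.95142e-36
  (+)t^(-30) = 4.13199e-35
  (-)t^(-29) = 5.78478e-34
  (+)t^(-28) = 8.09869e-33
  (-)t^(-27) = 1.13382e-31
  (+)t^(-26) = 1.58734e-30
  (-)t^(-25) = 2.22228e-29
  (+)t^(-24) = 3.11119e-28
  (-)t^(-23) = 4.35567e-27
  (+)t^(-22) = 6.09794e-26
  (+)t^(-20) = 1.1952e-23
Sum = (1.21952e-70) + (1.70733e-69) + (2.39026e-68) + (3.34637e-67) + (4.68492e-66) + (6.55888e-65) + (9.18244e-64) + (1.28554e-62) + (1.79976e-61) + (2.51966e-60) + (3.52753e-59) + (4.93854e-58) + (6.91395e-57) + (9.67953e-56) + (1.35513e-54) + (1.89719e-53) + (2.65606e-52) + (3.71849e-51) + (5.20588e-50) + (7.28824e-49) + (1.02035e-47) + (1.42849e-46) + (1.99989e-45) + (2.79985e-44) + (3.91979e-43) + (5.4877e-42) + (7.68279e-41) + (1.07559e-39) + (1.50583e-38) + (2.10816e-37) + (2.95142e-36) + (4.13199e-35) + (5.78478e-34) + (8.09869e-33) + (1.13382e-31) + (1.58734e-30) + (2.22228e-29) + (3.11119e-28) + (4.35567e-27) + (6.09794e-26) + (1.1952e-23)
= 1.201763441e-23
Rounded to 6 significant figures: 1.20176e-23

1.20176e-23


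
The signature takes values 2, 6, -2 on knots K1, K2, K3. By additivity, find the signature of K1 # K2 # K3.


The signature is additive under connected sum.
signature(K1 # K2 # K3) = (2) + (6) + (-2)
= 6

6


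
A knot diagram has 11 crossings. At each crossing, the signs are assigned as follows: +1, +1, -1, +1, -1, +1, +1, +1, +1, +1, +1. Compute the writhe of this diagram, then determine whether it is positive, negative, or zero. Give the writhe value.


Step 1: Count positive crossings (+1).
Positive crossings: 9
Step 2: Count negative crossings (-1).
Negative crossings: 2
Step 3: Writhe = (positive) - (negative)
w = 9 - 2 = 7
Step 4: |w| = 7, and w is positive

7


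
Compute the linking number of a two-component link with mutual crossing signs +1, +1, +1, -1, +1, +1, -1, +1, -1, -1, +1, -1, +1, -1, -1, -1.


Step 1: Count positive crossings: 8
Step 2: Count negative crossings: 8
Step 3: Sum of signs = 8 - 8 = 0
Step 4: Linking number = sum/2 = 0/2 = 0

0


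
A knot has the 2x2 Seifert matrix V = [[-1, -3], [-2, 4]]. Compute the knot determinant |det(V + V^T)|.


Step 1: Form V + V^T where V = [[-1, -3], [-2, 4]]
  V^T = [[-1, -2], [-3, 4]]
  V + V^T = [[-2, -5], [-5, 8]]
Step 2: det(V + V^T) = (-2)*8 - (-5)*(-5)
  = -16 - 25 = -41
Step 3: Knot determinant = |det(V + V^T)| = |-41| = 41

41


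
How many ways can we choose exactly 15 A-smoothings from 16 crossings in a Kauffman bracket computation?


We choose which 15 of 16 crossings get A-smoothings.
C(16, 15) = 16! / (15! * 1!)
= 16

16


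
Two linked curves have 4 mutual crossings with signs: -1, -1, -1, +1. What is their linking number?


Step 1: Count positive crossings: 1
Step 2: Count negative crossings: 3
Step 3: Sum of signs = 1 - 3 = -2
Step 4: Linking number = sum/2 = -2/2 = -1

-1


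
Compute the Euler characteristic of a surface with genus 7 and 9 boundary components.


chi = 2 - 2g - b
= 2 - 2*7 - 9
= 2 - 14 - 9 = -21

-21


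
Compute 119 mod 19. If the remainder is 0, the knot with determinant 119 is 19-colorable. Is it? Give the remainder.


Step 1: A knot is p-colorable if and only if p divides its determinant.
Step 2: Compute 119 mod 19.
119 = 6 * 19 + 5
Step 3: 119 mod 19 = 5
Step 4: The knot is 19-colorable: no

5


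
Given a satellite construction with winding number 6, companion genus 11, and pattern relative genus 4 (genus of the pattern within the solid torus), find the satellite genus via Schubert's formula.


Schubert: g(satellite) = g_rel(pattern) + |winding| * g(companion),
where g_rel(pattern) is the genus of the pattern relative to the solid torus.
= 4 + 6 * 11
= 4 + 66 = 70

70


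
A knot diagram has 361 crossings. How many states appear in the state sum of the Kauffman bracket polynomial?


Each crossing contributes 2 choices (A-smoothing or B-smoothing).
Total states = 2^361 = 4697085165547666455778961193578674054751365097816639741414581943064418050229216886927397996769537406063869952

4697085165547666455778961193578674054751365097816639741414581943064418050229216886927397996769537406063869952


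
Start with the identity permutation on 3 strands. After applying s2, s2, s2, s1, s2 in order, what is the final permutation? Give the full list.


Starting with identity [1, 2, 3].
Apply generators in sequence:
  After s2: [1, 3, 2]
  After s2: [1, 2, 3]
  After s2: [1, 3, 2]
  After s1: [3, 1, 2]
  After s2: [3, 2, 1]
Final permutation: [3, 2, 1]

[3, 2, 1]


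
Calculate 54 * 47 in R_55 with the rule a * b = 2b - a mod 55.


54 * 47 = 2*47 - 54 mod 55
= 94 - 54 mod 55
= 40 mod 55 = 40

40


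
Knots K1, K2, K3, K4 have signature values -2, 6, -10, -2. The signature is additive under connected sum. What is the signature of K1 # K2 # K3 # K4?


The signature is additive under connected sum.
signature(K1 # K2 # K3 # K4) = (-2) + (6) + (-10) + (-2)
= -8

-8


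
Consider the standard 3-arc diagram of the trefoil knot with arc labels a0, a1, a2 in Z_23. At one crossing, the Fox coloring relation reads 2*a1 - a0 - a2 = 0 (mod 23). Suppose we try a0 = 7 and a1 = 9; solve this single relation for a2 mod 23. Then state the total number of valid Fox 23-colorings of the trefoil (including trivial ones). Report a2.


Step 1: Apply the given crossing relation 2*a1 - a0 - a2 = 0 (mod 23).
  a2 = 2*a1 - a0 mod 23
  a2 = 2*9 - 7 mod 23
  a2 = 18 - 7 mod 23
  a2 = 11 mod 23 = 11
Step 2: The trefoil has determinant 3.
  Number of Fox p-colorings (p prime) is p^2 if p = 3, else p.
  Since 23 does not divide 3, only trivial (constant) colorings exist.
  (So the trial a0 = 7, a1 = 9 with a0 != a1 does NOT extend to a valid coloring of the whole trefoil: the other two crossing relations require 3*(a1 - a0) = 0 (mod 23), which fails.)
  Total colorings = 23
Step 3: a2 = 11, total Fox 23-colorings = 23

11


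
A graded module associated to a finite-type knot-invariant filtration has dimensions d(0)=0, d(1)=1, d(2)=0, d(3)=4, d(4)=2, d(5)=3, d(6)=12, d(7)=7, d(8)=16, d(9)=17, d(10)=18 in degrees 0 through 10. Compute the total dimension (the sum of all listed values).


Total dimension = d(0) + d(1) + ... + d(10)
= 0 + 1 + 0 + 4 + 2 + 3 + 12 + 7 + 16 + 17 + 18
= 80

80


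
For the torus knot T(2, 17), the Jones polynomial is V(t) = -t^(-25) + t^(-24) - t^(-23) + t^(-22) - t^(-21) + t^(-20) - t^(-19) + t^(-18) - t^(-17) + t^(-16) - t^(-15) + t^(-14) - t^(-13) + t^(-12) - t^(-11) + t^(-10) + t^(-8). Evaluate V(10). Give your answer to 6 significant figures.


Substituting t = 10 into V(t) = -t^(-25) + t^(-24) - t^(-23) + t^(-22) - t^(-21) + t^(-20) - t^(-19) + t^(-18) - t^(-17) + t^(-16) - t^(-15) + t^(-14) - t^(-13) + t^(-12) - t^(-11) + t^(-10) + t^(-8):
  (-)t^(-25) = -1e-25
  (+)t^(-24) = 1e-24
  (-)t^(-23) = -1e-23
  (+)t^(-22) = 1e-22
  (-)t^(-21) = -1e-21
  (+)t^(-20) = 1e-20
  (-)t^(-19) = -1e-19
  (+)t^(-18) = 1e-18
  (-)t^(-17) = -1e-17
  (+)t^(-16) = 1e-16
  (-)t^(-15) = -1e-15
  (+)t^(-14) = 1e-14
  (-)t^(-13) = -1e-13
  (+)t^(-12) = 1e-12
  (-)t^(-11) = -1e-11
  (+)t^(-10) = 1e-10
  (+)t^(-8) = 1e-08
Sum = (-1e-25) + (1e-24) + (-1e-23) + (1e-22) + (-1e-21) + (1e-20) + (-1e-19) + (1e-18) + (-1e-17) + (1e-16) + (-1e-15) + (1e-14) + (-1e-13) + (1e-12) + (-1e-11) + (1e-10) + (1e-08)
= 1.009090909e-08
Rounded to 6 significant figures: 1.00909e-08

1.00909e-08


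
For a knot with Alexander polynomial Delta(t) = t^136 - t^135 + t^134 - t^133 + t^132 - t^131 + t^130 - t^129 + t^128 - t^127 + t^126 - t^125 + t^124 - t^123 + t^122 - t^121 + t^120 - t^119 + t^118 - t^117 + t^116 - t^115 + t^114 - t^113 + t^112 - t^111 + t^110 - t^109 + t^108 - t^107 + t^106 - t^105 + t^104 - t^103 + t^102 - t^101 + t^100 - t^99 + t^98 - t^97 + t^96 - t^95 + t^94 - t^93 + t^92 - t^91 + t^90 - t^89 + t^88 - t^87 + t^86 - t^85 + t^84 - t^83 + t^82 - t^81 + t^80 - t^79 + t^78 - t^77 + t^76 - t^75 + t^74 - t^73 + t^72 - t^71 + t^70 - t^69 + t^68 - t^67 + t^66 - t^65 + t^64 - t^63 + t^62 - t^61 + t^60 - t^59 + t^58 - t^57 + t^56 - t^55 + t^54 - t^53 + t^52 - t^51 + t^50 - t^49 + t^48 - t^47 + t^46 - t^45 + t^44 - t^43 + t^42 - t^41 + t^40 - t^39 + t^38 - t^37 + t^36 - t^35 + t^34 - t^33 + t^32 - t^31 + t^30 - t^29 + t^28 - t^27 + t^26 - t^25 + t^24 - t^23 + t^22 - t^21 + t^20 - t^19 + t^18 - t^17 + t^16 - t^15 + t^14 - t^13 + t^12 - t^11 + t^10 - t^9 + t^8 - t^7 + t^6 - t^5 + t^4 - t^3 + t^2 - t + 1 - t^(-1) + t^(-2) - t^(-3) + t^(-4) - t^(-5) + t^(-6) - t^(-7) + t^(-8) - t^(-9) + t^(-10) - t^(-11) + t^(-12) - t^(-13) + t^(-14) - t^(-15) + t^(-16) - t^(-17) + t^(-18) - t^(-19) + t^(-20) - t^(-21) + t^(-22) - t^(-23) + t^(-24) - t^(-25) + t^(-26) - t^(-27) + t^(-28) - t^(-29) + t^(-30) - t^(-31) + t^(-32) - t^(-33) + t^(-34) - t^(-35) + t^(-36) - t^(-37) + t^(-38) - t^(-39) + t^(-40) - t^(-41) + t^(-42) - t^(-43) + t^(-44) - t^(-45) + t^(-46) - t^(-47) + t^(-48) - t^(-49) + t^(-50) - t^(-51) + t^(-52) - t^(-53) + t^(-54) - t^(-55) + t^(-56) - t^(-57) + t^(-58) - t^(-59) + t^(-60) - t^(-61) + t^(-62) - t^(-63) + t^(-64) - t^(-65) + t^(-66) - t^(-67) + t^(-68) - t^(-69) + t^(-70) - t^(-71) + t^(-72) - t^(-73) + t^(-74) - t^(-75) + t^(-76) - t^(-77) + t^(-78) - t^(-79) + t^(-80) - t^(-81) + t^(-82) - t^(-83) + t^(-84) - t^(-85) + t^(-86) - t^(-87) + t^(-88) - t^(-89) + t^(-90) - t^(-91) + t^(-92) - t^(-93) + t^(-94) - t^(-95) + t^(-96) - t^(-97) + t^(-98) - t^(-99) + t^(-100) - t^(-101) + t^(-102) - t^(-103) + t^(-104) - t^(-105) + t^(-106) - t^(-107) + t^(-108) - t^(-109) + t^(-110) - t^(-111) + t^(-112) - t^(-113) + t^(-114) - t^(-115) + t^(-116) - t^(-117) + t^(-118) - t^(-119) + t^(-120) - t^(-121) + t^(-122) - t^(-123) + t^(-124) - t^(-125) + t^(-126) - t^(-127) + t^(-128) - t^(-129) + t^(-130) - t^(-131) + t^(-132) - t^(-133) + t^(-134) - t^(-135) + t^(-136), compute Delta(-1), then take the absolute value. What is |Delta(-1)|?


Step 1: The polynomial has 273 terms with alternating signs, exponents from 136 down to -136.
Step 2: Substitute t = -1. The i-th term has coefficient (-1)^i and exponent (m-i),
  so its value is (-1)^i * (-1)^(m-i) = (-1)^m = 1 for every i.
Step 3: All 273 terms equal 1, so Delta(-1) = 273 * (1) = 273
Step 4: |Delta(-1)| = 273

273


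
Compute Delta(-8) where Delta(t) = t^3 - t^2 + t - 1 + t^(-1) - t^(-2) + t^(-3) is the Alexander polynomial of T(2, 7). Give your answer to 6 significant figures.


Substituting t = -8 into Delta(t) = t^3 - t^2 + t - 1 + t^(-1) - t^(-2) + t^(-3):
Term values: (-512) + (-64) + (-8) + (-1) + (-0.125) + (-0.015625) + (-0.00195312)
Sum = -585.1425781
Rounded to 6 significant figures: -585.143

-585.143


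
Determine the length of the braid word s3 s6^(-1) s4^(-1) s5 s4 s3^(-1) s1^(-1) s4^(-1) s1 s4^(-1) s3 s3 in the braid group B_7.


The word length counts the number of generators (including inverses).
Listing each generator: s3, s6^(-1), s4^(-1), s5, s4, s3^(-1), s1^(-1), s4^(-1), s1, s4^(-1), s3, s3
There are 12 generators in this braid word.

12


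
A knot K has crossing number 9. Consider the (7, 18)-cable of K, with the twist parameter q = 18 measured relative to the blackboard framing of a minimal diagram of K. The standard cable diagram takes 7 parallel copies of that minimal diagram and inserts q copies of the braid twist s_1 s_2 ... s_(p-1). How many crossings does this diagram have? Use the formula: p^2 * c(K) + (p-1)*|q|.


Step 1: Each of the c(K) crossings of the companion diagram becomes p*p = p^2 crossings among the p parallel strands, and each of the |q| twists s_1 s_2 ... s_(p-1) adds (p-1) crossings.
  Crossings = p^2 * c(K) + (p-1)*|q|
Step 2: = 7^2 * 9 + (7-1)*18
Step 3: = 49*9 + 6*18
Step 4: = 441 + 108 = 549

549


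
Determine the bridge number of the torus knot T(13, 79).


The bridge number of T(p,q) is min(p,q).
min(13, 79) = 13

13


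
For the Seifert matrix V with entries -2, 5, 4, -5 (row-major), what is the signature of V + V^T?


Step 1: V + V^T = [[-4, 9], [9, -10]]
Step 2: trace = -14, det = -41
Step 3: Discriminant = (-14)^2 - 4*(-41) = 360
Step 4: Eigenvalues: 2.48683, -16.4868
Step 5: Signature = (# positive eigenvalues) - (# negative eigenvalues) = 0

0


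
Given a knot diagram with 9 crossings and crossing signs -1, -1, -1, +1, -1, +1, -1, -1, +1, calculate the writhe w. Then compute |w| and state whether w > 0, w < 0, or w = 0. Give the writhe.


Step 1: Count positive crossings (+1).
Positive crossings: 3
Step 2: Count negative crossings (-1).
Negative crossings: 6
Step 3: Writhe = (positive) - (negative)
w = 3 - 6 = -3
Step 4: |w| = 3, and w is negative

-3


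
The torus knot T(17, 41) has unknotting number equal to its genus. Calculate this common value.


For a torus knot T(p,q), both the unknotting number and genus equal (p-1)(q-1)/2.
= (17-1)(41-1)/2
= 16*40/2
= 640/2 = 320

320


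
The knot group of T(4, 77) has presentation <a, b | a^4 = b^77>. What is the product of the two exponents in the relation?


The relation is a^4 = b^77.
Product of exponents = 4 * 77
= 308

308


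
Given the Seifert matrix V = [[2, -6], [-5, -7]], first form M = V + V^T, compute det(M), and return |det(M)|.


Step 1: Form V + V^T where V = [[2, -6], [-5, -7]]
  V^T = [[2, -5], [-6, -7]]
  V + V^T = [[4, -11], [-11, -14]]
Step 2: det(V + V^T) = 4*(-14) - (-11)*(-11)
  = -56 - 121 = -177
Step 3: Knot determinant = |det(V + V^T)| = |-177| = 177

177


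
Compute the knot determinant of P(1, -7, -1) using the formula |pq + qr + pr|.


Step 1: Compute pq + qr + pr.
pq = 1*(-7) = -7
qr = (-7)*(-1) = 7
pr = 1*(-1) = -1
pq + qr + pr = -7 + 7 + (-1) = -1
Step 2: Take absolute value.
det(P(1,-7,-1)) = |-1| = 1

1


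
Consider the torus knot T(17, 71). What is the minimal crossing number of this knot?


For a torus knot T(p, q) with gcd(p,q)=1,
the crossing number is min(p*(q-1), q*(p-1)).
p*(q-1) = 17*70 = 1190
q*(p-1) = 71*16 = 1136
min(1190, 1136) = 1136

1136


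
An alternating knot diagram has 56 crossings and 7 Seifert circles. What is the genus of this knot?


For alternating knots, g = (c - s + 1)/2.
= (56 - 7 + 1)/2
= 50/2 = 25

25


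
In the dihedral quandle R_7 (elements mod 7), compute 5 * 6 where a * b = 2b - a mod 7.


5 * 6 = 2*6 - 5 mod 7
= 12 - 5 mod 7
= 7 mod 7 = 0

0


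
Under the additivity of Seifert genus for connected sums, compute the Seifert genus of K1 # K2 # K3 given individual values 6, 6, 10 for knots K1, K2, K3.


The Seifert genus is additive under connected sum.
Seifert genus(K1 # K2 # K3) = (6) + (6) + (10)
= 22

22


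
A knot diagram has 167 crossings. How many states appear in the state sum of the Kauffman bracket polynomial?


Each crossing contributes 2 choices (A-smoothing or B-smoothing).
Total states = 2^167 = 187072209578355573530071658587684226515959365500928

187072209578355573530071658587684226515959365500928


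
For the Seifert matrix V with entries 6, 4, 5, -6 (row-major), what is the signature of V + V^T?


Step 1: V + V^T = [[12, 9], [9, -12]]
Step 2: trace = 0, det = -225
Step 3: Discriminant = 0^2 - 4*(-225) = 900
Step 4: Eigenvalues: 15, -15
Step 5: Signature = (# positive eigenvalues) - (# negative eigenvalues) = 0

0


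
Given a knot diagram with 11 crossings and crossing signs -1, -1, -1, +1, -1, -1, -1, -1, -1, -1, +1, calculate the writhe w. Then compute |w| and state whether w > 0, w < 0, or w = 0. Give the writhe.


Step 1: Count positive crossings (+1).
Positive crossings: 2
Step 2: Count negative crossings (-1).
Negative crossings: 9
Step 3: Writhe = (positive) - (negative)
w = 2 - 9 = -7
Step 4: |w| = 7, and w is negative

-7
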